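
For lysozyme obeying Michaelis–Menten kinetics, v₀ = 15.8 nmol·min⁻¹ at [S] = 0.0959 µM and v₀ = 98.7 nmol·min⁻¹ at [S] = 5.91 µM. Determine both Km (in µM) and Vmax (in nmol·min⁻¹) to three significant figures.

Km = 0.560 µM; Vmax = 108 nmol·min⁻¹

From v = Vmax[S]/(Km+[S]), each point gives Vmax = v(Km+[S])/[S].
Equating: 15.8(Km+0.0959)/0.0959 = 98.7(Km+5.91)/5.91.
164.8·Km + 15.8 = 16.70·Km + 98.7, so (164.8 − 16.70)·Km = 98.7 − 15.8.
Km = 82.90/148.1 = 0.560 µM; then Vmax = 15.8(0.560+0.0959)/0.0959 = 108 nmol·min⁻¹.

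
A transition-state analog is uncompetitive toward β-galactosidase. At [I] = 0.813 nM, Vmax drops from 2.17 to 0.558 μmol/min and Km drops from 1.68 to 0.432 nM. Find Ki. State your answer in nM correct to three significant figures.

0.281 nM

Uncompetitive: Vmax,app = Vmax/α (and Km,app = Km/α) with α = 1 + [I]/Ki.
α = Vmax/Vmax,app = 2.17/0.558 = 3.889.
Since α = 1 + [I]/Ki, [I]/Ki = 3.889 − 1 = 2.889 and Ki = 0.813/2.889 = 0.281 nM.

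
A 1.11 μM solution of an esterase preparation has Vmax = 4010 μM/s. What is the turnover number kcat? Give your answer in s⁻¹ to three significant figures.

3610 s⁻¹

kcat = Vmax/[E]total = 4010 μM/s / 1.11 μM = 3610 s⁻¹.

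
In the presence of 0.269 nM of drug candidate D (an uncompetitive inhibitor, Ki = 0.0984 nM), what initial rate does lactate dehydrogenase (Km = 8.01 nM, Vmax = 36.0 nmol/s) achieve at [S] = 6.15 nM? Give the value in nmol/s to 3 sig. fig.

With α = 1 + [I]/Ki = 1 + 0.269/0.0984 = 3.734, the uncompetitive rate law is v = (Vmax/α)·[S] / (Km/α + [S]).
v = (36.0/3.734)×6.15 / (8.01/3.734 + 6.15) = 59.30/8.295 = 7.15 nmol/s.

7.15 nmol/s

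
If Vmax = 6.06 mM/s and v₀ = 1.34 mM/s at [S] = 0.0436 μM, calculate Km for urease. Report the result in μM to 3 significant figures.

v/Vmax = 1.34/6.06 = 0.2211 = [S]/(Km+[S]).
So Km + [S] = [S]/0.2211 = 0.1972 μM, giving Km = 0.1972 − 0.0436 = 0.154 μM.

0.154 μM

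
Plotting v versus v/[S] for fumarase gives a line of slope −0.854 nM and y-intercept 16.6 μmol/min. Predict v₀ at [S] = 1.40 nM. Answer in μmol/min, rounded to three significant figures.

10.3 μmol/min

In the Eadie–Hofstee form v = Vmax − Km·(v/[S]), the slope is −Km and the intercept is Vmax, so Km = 0.854 nM and Vmax = 16.6 μmol/min.
v = 16.6 × 1.40/(0.854 + 1.40) = 10.3 μmol/min.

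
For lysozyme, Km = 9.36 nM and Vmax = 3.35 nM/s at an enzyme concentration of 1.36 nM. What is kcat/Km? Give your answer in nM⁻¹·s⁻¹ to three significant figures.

0.263 nM⁻¹·s⁻¹

kcat = Vmax/[E]total = 3.35/1.36 = 2.46 s⁻¹.
kcat/Km = 2.46/9.36 = 0.263 nM⁻¹·s⁻¹.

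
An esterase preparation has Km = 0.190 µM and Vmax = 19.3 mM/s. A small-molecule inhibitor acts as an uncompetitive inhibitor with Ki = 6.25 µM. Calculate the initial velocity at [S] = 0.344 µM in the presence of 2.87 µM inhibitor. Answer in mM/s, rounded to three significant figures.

9.59 mM/s

α = 1 + [I]/Ki = 1 + 2.87/6.25 = 1.459.
For an uncompetitive inhibitor, both parameters are divided by α, giving Vmax/α and Km/α: Km,app = 0.130 µM, Vmax,app = 13.2 mM/s.
v = Vmax,app·[S]/(Km,app + [S]) = 13.2 × 0.344/(0.130 + 0.344) = 9.59 mM/s.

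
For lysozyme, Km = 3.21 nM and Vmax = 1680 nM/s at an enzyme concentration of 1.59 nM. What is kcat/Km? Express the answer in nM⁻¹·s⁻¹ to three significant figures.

kcat = Vmax/[E]total = 1680/1.59 = 1060 s⁻¹.
kcat/Km = 1060/3.21 = 329 nM⁻¹·s⁻¹.

329 nM⁻¹·s⁻¹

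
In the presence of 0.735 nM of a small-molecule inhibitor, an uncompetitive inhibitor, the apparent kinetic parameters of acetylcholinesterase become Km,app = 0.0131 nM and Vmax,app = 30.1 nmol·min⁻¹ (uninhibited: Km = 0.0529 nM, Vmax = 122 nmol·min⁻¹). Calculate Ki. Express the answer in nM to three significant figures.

Uncompetitive: Vmax,app = Vmax/α (and Km,app = Km/α) with α = 1 + [I]/Ki.
α = Vmax/Vmax,app = 122/30.1 = 4.053.
Ki = [I]/(α − 1) = 0.735/3.053 = 0.241 nM.

0.241 nM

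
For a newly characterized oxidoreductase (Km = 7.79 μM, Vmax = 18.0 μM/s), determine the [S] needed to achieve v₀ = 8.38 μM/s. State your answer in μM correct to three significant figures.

6.79 μM

Rearranging v = Vmax[S]/(Km+[S]) gives [S] = Km·v/(Vmax − v).
[S] = 7.79 × 8.38 / (18.0 − 8.38) = 65.28/9.620 = 6.79 μM.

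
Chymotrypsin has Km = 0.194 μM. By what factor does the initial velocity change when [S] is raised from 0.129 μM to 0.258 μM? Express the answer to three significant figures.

Since Vmax cancels, v₂/v₁ = [S]₂(Km+[S]₁) / [S]₁(Km+[S]₂).
= 0.258×(0.194+0.129) / (0.129×(0.194+0.258)) = 0.08333/0.05831 = 1.43.

1.43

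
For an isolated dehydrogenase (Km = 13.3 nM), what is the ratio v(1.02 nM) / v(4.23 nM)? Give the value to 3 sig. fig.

The fractional saturations are [S]/(Km+[S]) = 4.23/17.53 = 0.2413 and 1.02/14.32 = 0.07123.
v₂/v₁ is just their ratio: 0.07123/0.2413 = 0.295.

0.295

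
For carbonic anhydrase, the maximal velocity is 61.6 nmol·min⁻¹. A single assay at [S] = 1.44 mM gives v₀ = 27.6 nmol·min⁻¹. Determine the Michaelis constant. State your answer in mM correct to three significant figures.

From v = Vmax[S]/(Km+[S]), Km = [S](Vmax − v)/v.
Km = 1.44 × (61.6 − 27.6) / 27.6 = 48.96/27.6 = 1.77 mM.

1.77 mM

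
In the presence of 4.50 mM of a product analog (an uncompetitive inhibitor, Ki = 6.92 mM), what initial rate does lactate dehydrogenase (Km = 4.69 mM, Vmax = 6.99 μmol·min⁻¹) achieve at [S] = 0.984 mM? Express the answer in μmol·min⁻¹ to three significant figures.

α = 1 + [I]/Ki = 1 + 4.50/6.92 = 1.650.
For an uncompetitive inhibitor, both parameters are divided by α, giving Vmax/α and Km/α: Km,app = 2.84 mM, Vmax,app = 4.24 μmol·min⁻¹.
v = Vmax,app·[S]/(Km,app + [S]) = 4.24 × 0.984/(2.84 + 0.984) = 1.09 μmol·min⁻¹.

1.09 μmol·min⁻¹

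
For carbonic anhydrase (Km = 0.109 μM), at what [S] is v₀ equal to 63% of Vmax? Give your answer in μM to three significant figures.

0.186 μM

v/Vmax = [S]/(Km+[S]) = 0.63, so [S] = Km·0.63/(1 − 0.63) = 0.109 × 1.703.
[S] = 0.186 μM.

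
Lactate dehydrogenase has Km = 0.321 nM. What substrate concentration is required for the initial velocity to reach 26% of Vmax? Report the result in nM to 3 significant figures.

v/Vmax = [S]/(Km+[S]) = 0.26, so [S] = Km·0.26/(1 − 0.26) = 0.321 × 0.3514.
[S] = 0.113 nM.

0.113 nM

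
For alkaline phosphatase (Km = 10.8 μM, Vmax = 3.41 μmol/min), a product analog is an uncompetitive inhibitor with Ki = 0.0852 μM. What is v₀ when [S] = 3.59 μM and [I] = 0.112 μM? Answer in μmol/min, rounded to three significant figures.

0.641 μmol/min

With α = 1 + [I]/Ki = 1 + 0.112/0.0852 = 2.315, the uncompetitive rate law is v = (Vmax/α)·[S] / (Km/α + [S]).
v = (3.41/2.315)×3.59 / (10.8/2.315 + 3.59) = 5.289/8.256 = 0.641 μmol/min.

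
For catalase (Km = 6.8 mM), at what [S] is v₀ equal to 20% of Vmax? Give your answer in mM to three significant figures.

v/Vmax = [S]/(Km+[S]) = 0.2, so [S] = Km·0.2/(1 − 0.2) = 6.8 × 0.2500.
[S] = 1.70 mM.

1.70 mM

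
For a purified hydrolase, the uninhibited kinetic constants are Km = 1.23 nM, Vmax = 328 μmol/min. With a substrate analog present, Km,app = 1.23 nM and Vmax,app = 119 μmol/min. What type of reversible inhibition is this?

noncompetitive

Vmax decreases (328 → 119 μmol/min) while Km is unchanged — pure noncompetitive inhibition.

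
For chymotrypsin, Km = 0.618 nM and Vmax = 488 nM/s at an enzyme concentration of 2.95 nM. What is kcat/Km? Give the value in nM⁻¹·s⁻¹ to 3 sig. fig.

kcat = Vmax/[E]total = 488/2.95 = 165 s⁻¹.
kcat/Km = 165/0.618 = 268 nM⁻¹·s⁻¹.

268 nM⁻¹·s⁻¹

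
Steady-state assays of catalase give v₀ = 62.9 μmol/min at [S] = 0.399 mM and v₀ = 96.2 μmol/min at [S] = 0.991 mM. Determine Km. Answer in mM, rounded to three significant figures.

0.550 mM

In reciprocal form, 1/v = (Km/Vmax)·(1/[S]) + 1/Vmax. The two points give (1/[S], 1/v) = (2.506, 0.01590) and (1.009, 0.01040).
Slope = (0.01590 − 0.01040)/(2.506 − 1.009) = 0.003676; intercept = 0.01590 − 0.003676×2.506 = 0.006686.
Vmax = 1/intercept = 150 μmol/min; Km = slope × Vmax = 0.003676 × 150 = 0.550 mM.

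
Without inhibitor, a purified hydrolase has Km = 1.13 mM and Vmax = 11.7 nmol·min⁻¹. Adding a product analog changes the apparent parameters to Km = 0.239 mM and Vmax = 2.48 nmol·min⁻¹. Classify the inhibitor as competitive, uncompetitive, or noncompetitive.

uncompetitive

Both Km and Vmax decrease by the same factor (~4.72-fold) — characteristic of uncompetitive inhibition.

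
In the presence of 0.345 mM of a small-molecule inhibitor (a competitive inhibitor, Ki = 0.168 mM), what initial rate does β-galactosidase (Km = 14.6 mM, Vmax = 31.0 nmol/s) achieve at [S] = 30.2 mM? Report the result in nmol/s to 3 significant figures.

α = 1 + [I]/Ki = 1 + 0.345/0.168 = 3.054.
For a competitive inhibitor, Vmax is unchanged and the apparent Km becomes α·Km: Km,app = 44.6 mM, Vmax,app = 31.0 nmol/s.
v = Vmax,app·[S]/(Km,app + [S]) = 31.0 × 30.2/(44.6 + 30.2) = 12.5 nmol/s.

12.5 nmol/s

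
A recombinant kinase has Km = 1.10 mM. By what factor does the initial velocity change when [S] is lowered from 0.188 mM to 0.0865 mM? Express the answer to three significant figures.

0.499

Since Vmax cancels, v₂/v₁ = [S]₂(Km+[S]₁) / [S]₁(Km+[S]₂).
= 0.0865×(1.10+0.188) / (0.188×(1.10+0.0865)) = 0.1114/0.2231 = 0.499.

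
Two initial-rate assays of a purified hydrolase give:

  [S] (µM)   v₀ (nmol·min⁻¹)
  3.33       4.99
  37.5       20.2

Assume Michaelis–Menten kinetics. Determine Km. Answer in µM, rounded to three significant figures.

15.8 µM

From v = Vmax[S]/(Km+[S]), each point gives Vmax = v(Km+[S])/[S].
Equating: 4.99(Km+3.33)/3.33 = 20.2(Km+37.5)/37.5.
1.498·Km + 4.99 = 0.5387·Km + 20.2, so (1.498 − 0.5387)·Km = 20.2 − 4.99.
Km = 15.21/0.9598 = 15.8 µM; then Vmax = 4.99(15.8+3.33)/3.33 = 28.7 nmol·min⁻¹.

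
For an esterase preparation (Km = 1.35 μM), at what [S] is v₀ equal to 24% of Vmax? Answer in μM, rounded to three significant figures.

0.426 μM

v/Vmax = [S]/(Km+[S]) = 0.24, so [S] = Km·0.24/(1 − 0.24) = 1.35 × 0.3158.
[S] = 0.426 μM.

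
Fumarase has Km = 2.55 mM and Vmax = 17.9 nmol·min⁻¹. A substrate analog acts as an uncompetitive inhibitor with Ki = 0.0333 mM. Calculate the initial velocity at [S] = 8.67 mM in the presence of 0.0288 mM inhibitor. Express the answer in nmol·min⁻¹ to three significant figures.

8.29 nmol·min⁻¹

With α = 1 + [I]/Ki = 1 + 0.0288/0.0333 = 1.865, the uncompetitive rate law is v = (Vmax/α)·[S] / (Km/α + [S]).
v = (17.9/1.865)×8.67 / (2.55/1.865 + 8.67) = 83.22/10.04 = 8.29 nmol·min⁻¹.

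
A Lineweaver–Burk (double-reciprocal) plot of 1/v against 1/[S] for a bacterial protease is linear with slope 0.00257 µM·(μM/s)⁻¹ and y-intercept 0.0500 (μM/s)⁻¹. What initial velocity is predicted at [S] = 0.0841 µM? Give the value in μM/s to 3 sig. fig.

The y-intercept is 1/Vmax, so Vmax = 1/0.0500 = 20.0 μM/s.
The slope is Km/Vmax, so Km = 0.00257 × 20.0 = 0.0514 µM.
Then v = 20.0 × 0.0841/(0.0514 + 0.0841) = 12.4 μM/s.

12.4 μM/s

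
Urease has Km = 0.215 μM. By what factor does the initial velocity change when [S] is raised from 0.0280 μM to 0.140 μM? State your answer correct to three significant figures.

Since Vmax cancels, v₂/v₁ = [S]₂(Km+[S]₁) / [S]₁(Km+[S]₂).
= 0.140×(0.215+0.0280) / (0.0280×(0.215+0.140)) = 0.03402/0.009940 = 3.42.

3.42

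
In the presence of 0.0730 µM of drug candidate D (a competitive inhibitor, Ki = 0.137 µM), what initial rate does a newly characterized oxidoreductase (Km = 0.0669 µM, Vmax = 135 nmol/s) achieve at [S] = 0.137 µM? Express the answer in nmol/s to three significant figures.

With α = 1 + [I]/Ki = 1 + 0.0730/0.137 = 1.533, the competitive rate law is v = Vmax[S] / (αKm + [S]).
v = 135×0.137 / (1.533×0.0669 + 0.137) = 18.50/0.2395 = 77.2 nmol/s.

77.2 nmol/s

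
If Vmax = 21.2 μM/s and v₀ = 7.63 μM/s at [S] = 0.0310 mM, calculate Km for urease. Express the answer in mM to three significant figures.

v/Vmax = 7.63/21.2 = 0.3599 = [S]/(Km+[S]).
So Km + [S] = [S]/0.3599 = 0.08613 mM, giving Km = 0.08613 − 0.0310 = 0.0551 mM.

0.0551 mM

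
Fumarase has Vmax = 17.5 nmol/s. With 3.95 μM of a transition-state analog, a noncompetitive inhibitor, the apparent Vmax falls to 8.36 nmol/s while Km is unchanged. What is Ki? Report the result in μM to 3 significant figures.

3.61 μM

Noncompetitive: Vmax,app = Vmax/α with α = 1 + [I]/Ki.
α = Vmax/Vmax,app = 17.5/8.36 = 2.093.
Ki = [I]/(α − 1) = 3.95/1.093 = 3.61 μM.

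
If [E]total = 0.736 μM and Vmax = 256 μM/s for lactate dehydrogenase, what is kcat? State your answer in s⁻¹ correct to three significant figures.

348 s⁻¹

kcat = Vmax/[E]total = 256 μM/s / 0.736 μM = 348 s⁻¹.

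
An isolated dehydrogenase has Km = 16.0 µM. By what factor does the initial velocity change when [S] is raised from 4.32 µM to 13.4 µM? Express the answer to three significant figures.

2.14

The fractional saturations are [S]/(Km+[S]) = 4.32/20.32 = 0.2126 and 13.4/29.40 = 0.4558.
v₂/v₁ is just their ratio: 0.4558/0.2126 = 2.14.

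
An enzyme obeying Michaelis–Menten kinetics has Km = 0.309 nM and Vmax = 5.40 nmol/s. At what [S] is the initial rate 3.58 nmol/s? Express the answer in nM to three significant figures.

Rearranging v = Vmax[S]/(Km+[S]) gives [S] = Km·v/(Vmax − v).
[S] = 0.309 × 3.58 / (5.40 − 3.58) = 1.106/1.820 = 0.608 nM.

0.608 nM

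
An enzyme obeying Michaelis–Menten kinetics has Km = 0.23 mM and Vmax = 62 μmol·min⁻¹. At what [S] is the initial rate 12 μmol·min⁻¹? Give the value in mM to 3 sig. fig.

The required fractional saturation is v/Vmax = 12/62 = 0.1935.
Then [S]/(Km+[S]) = 0.1935 ⇒ [S] = 0.23 × 0.1935/(1 − 0.1935) = 0.0552 mM.

0.0552 mM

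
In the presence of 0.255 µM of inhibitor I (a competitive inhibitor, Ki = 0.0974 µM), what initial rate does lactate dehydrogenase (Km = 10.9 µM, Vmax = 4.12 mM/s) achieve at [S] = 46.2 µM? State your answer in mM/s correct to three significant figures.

2.22 mM/s

With α = 1 + [I]/Ki = 1 + 0.255/0.0974 = 3.618, the competitive rate law is v = Vmax[S] / (αKm + [S]).
v = 4.12×46.2 / (3.618×10.9 + 46.2) = 190.3/85.64 = 2.22 mM/s.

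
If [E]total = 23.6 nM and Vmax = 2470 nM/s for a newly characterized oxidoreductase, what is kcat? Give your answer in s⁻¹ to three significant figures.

kcat = Vmax/[E]total = 2470 nM/s / 23.6 nM = 105 s⁻¹.

105 s⁻¹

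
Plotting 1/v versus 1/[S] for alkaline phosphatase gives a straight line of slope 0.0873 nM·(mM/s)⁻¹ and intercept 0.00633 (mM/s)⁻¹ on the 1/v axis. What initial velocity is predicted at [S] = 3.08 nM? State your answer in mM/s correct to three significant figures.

The y-intercept is 1/Vmax, so Vmax = 1/0.00633 = 158 mM/s.
The slope is Km/Vmax, so Km = 0.0873 × 158 = 13.8 nM.
Then v = 158 × 3.08/(13.8 + 3.08) = 28.8 mM/s.

28.8 mM/s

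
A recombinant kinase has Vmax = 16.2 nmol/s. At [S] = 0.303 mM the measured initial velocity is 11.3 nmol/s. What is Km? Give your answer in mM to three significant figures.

0.131 mM

v/Vmax = 11.3/16.2 = 0.6975 = [S]/(Km+[S]).
So Km + [S] = [S]/0.6975 = 0.4344 mM, giving Km = 0.4344 − 0.303 = 0.131 mM.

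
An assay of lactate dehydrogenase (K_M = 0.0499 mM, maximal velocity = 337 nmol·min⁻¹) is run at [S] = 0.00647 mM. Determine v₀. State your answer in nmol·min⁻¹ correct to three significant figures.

v = Vmax·[S]/(Km + [S]) = 337 × 0.00647 / (0.0499 + 0.00647)
  = 2.180 / 0.05637 = 38.7 nmol·min⁻¹.

38.7 nmol·min⁻¹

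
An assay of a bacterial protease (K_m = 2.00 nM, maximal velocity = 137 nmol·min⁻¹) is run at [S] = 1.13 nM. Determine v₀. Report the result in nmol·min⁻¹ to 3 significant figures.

49.5 nmol·min⁻¹

[S]/(Km+[S]) = 1.13/3.130 = 0.3610, the fractional saturation.
v = 0.3610 × Vmax = 0.3610 × 137 = 49.5 nmol·min⁻¹.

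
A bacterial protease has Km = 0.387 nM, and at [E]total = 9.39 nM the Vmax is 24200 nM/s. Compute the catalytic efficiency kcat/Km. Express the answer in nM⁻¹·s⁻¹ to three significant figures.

6660 nM⁻¹·s⁻¹

kcat = Vmax/[E]total = 24200/9.39 = 2580 s⁻¹.
kcat/Km = 2580/0.387 = 6660 nM⁻¹·s⁻¹.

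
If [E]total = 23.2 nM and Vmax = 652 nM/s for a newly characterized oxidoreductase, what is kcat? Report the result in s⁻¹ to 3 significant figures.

kcat = Vmax/[E]total = 652 nM/s / 23.2 nM = 28.1 s⁻¹.

28.1 s⁻¹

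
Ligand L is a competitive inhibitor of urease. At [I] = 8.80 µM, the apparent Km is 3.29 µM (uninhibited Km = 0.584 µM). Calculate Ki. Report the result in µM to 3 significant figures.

1.90 µM

Competitive: Km,app = α·Km with α = 1 + [I]/Ki.
α = Km,app/Km = 3.29/0.584 = 5.634.
Ki = [I]/(α − 1) = 8.80/4.634 = 1.90 µM.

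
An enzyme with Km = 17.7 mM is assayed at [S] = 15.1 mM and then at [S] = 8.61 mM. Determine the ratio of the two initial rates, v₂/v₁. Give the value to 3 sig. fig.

0.711

Since Vmax cancels, v₂/v₁ = [S]₂(Km+[S]₁) / [S]₁(Km+[S]₂).
= 8.61×(17.7+15.1) / (15.1×(17.7+8.61)) = 282.4/397.3 = 0.711.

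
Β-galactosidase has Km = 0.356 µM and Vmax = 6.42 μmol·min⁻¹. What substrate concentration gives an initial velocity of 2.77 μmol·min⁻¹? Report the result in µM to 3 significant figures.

Rearranging v = Vmax[S]/(Km+[S]) gives [S] = Km·v/(Vmax − v).
[S] = 0.356 × 2.77 / (6.42 − 2.77) = 0.9861/3.650 = 0.270 µM.

0.270 µM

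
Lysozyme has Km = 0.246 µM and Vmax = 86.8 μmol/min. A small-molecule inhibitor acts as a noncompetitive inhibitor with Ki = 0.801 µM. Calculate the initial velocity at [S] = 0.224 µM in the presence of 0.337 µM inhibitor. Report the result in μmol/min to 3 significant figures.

α = 1 + [I]/Ki = 1 + 0.337/0.801 = 1.421.
For a noncompetitive inhibitor, Vmax is reduced to Vmax/α while Km is unchanged: Km,app = 0.246 µM, Vmax,app = 61.1 μmol/min.
v = Vmax,app·[S]/(Km,app + [S]) = 61.1 × 0.224/(0.246 + 0.224) = 29.1 μmol/min.

29.1 μmol/min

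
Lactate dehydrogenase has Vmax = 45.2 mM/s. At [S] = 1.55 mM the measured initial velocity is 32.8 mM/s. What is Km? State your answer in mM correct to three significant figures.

From v = Vmax[S]/(Km+[S]), Km = [S](Vmax − v)/v.
Km = 1.55 × (45.2 − 32.8) / 32.8 = 19.22/32.8 = 0.586 mM.

0.586 mM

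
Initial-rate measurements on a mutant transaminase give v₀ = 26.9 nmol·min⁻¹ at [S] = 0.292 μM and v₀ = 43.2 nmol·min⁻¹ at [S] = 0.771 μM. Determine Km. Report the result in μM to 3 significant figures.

From v = Vmax[S]/(Km+[S]), each point gives Vmax = v(Km+[S])/[S].
Equating: 26.9(Km+0.292)/0.292 = 43.2(Km+0.771)/0.771.
92.12·Km + 26.9 = 56.03·Km + 43.2, so (92.12 − 56.03)·Km = 43.2 − 26.9.
Km = 16.30/36.09 = 0.452 μM; then Vmax = 26.9(0.452+0.292)/0.292 = 68.5 nmol·min⁻¹.

0.452 μM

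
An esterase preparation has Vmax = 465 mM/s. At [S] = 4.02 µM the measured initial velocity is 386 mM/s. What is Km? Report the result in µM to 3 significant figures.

v/Vmax = 386/465 = 0.8301 = [S]/(Km+[S]).
So Km + [S] = [S]/0.8301 = 4.843 µM, giving Km = 4.843 − 4.02 = 0.823 µM.

0.823 µM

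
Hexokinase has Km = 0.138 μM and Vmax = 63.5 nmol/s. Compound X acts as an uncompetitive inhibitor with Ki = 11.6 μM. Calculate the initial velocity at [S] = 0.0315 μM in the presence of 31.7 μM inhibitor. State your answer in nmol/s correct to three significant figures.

With α = 1 + [I]/Ki = 1 + 31.7/11.6 = 3.733, the uncompetitive rate law is v = (Vmax/α)·[S] / (Km/α + [S]).
v = (63.5/3.733)×0.0315 / (0.138/3.733 + 0.0315) = 0.5359/0.06847 = 7.83 nmol/s.

7.83 nmol/s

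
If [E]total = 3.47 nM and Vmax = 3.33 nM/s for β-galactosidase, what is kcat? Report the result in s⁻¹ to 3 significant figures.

kcat = Vmax/[E]total = 3.33 nM/s / 3.47 nM = 0.960 s⁻¹.

0.960 s⁻¹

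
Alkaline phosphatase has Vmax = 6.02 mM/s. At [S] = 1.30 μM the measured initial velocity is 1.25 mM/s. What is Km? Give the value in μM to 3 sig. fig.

4.96 μM

From v = Vmax[S]/(Km+[S]), Km = [S](Vmax − v)/v.
Km = 1.30 × (6.02 − 1.25) / 1.25 = 6.201/1.25 = 4.96 μM.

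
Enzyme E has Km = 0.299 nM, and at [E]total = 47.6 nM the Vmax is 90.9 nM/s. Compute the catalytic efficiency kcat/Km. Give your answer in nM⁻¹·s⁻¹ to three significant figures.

kcat = Vmax/[E]total = 90.9/47.6 = 1.91 s⁻¹.
kcat/Km = 1.91/0.299 = 6.39 nM⁻¹·s⁻¹.

6.39 nM⁻¹·s⁻¹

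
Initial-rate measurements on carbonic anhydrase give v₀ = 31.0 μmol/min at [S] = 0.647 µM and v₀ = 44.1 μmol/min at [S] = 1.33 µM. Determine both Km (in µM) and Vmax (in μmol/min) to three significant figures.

Km = 0.888 µM; Vmax = 73.5 μmol/min

In reciprocal form, 1/v = (Km/Vmax)·(1/[S]) + 1/Vmax. The two points give (1/[S], 1/v) = (1.546, 0.03226) and (0.7519, 0.02268).
Slope = (0.03226 − 0.02268)/(1.546 − 0.7519) = 0.01207; intercept = 0.03226 − 0.01207×1.546 = 0.01360.
Vmax = 1/intercept = 73.5 μmol/min; Km = slope × Vmax = 0.01207 × 73.5 = 0.888 µM.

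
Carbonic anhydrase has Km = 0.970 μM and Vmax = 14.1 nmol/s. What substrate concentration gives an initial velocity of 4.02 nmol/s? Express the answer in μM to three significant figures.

Rearranging v = Vmax[S]/(Km+[S]) gives [S] = Km·v/(Vmax − v).
[S] = 0.970 × 4.02 / (14.1 − 4.02) = 3.899/10.08 = 0.387 μM.

0.387 μM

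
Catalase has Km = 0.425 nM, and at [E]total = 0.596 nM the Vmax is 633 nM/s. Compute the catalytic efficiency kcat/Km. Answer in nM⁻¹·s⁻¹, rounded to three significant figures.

kcat = Vmax/[E]total = 633/0.596 = 1060 s⁻¹.
kcat/Km = 1060/0.425 = 2500 nM⁻¹·s⁻¹.

2500 nM⁻¹·s⁻¹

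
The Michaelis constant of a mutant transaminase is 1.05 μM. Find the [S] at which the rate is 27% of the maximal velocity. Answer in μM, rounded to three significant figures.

0.388 μM

v/Vmax = [S]/(Km+[S]) = 0.27, so [S] = Km·0.27/(1 − 0.27) = 1.05 × 0.3699.
[S] = 0.388 μM.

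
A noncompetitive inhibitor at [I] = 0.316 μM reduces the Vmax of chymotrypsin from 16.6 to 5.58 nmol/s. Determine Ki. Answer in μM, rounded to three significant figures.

Noncompetitive: Vmax,app = Vmax/α with α = 1 + [I]/Ki.
α = Vmax/Vmax,app = 16.6/5.58 = 2.975.
Since α = 1 + [I]/Ki, [I]/Ki = 2.975 − 1 = 1.975 and Ki = 0.316/1.975 = 0.160 μM.

0.160 μM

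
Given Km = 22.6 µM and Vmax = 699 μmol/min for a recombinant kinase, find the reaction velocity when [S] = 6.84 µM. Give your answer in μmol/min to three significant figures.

[S]/(Km+[S]) = 6.84/29.44 = 0.2323, the fractional saturation.
v = 0.2323 × Vmax = 0.2323 × 699 = 162 μmol/min.

162 μmol/min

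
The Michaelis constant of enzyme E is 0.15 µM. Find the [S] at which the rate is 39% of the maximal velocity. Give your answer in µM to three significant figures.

0.0959 µM

v/Vmax = [S]/(Km+[S]) = 0.39, so [S] = Km·0.39/(1 − 0.39) = 0.15 × 0.6393.
[S] = 0.0959 µM.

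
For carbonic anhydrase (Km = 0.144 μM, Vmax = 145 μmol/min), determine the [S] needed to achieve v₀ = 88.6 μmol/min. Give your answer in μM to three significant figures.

Rearranging v = Vmax[S]/(Km+[S]) gives [S] = Km·v/(Vmax − v).
[S] = 0.144 × 88.6 / (145 − 88.6) = 12.76/56.40 = 0.226 μM.

0.226 μM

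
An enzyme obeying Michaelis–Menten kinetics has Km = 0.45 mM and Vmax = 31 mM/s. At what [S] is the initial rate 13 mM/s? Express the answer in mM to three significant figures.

0.325 mM

Rearranging v = Vmax[S]/(Km+[S]) gives [S] = Km·v/(Vmax − v).
[S] = 0.45 × 13 / (31 − 13) = 5.850/18.00 = 0.325 mM.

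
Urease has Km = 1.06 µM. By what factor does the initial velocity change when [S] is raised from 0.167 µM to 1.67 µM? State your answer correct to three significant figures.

Since Vmax cancels, v₂/v₁ = [S]₂(Km+[S]₁) / [S]₁(Km+[S]₂).
= 1.67×(1.06+0.167) / (0.167×(1.06+1.67)) = 2.049/0.4559 = 4.49.

4.49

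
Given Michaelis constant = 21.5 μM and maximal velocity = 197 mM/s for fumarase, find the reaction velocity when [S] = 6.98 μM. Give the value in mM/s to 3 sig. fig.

v = Vmax·[S]/(Km + [S]) = 197 × 6.98 / (21.5 + 6.98)
  = 1375 / 28.48 = 48.3 mM/s.

48.3 mM/s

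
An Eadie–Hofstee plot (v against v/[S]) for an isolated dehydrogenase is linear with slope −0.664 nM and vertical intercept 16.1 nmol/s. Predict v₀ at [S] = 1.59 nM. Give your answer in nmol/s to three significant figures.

In the Eadie–Hofstee form v = Vmax − Km·(v/[S]), the slope is −Km and the intercept is Vmax, so Km = 0.664 nM and Vmax = 16.1 nmol/s.
v = 16.1 × 1.59/(0.664 + 1.59) = 11.4 nmol/s.

11.4 nmol/s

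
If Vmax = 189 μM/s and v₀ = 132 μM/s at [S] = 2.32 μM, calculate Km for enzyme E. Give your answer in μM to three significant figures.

1.00 μM

v/Vmax = 132/189 = 0.6984 = [S]/(Km+[S]).
So Km + [S] = [S]/0.6984 = 3.322 μM, giving Km = 3.322 − 2.32 = 1.00 μM.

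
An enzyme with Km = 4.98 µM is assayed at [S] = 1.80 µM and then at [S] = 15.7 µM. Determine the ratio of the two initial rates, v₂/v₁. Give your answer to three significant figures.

The fractional saturations are [S]/(Km+[S]) = 1.80/6.780 = 0.2655 and 15.7/20.68 = 0.7592.
v₂/v₁ is just their ratio: 0.7592/0.2655 = 2.86.

2.86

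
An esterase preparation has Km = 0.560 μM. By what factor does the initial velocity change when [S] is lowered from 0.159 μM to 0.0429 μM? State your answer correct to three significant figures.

0.322

The fractional saturations are [S]/(Km+[S]) = 0.159/0.7190 = 0.2211 and 0.0429/0.6029 = 0.07116.
v₂/v₁ is just their ratio: 0.07116/0.2211 = 0.322.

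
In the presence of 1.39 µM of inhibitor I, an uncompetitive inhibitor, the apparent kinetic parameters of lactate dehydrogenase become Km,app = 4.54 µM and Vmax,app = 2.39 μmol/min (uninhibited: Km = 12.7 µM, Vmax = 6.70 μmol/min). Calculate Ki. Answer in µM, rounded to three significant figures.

0.771 µM

Uncompetitive: Vmax,app = Vmax/α (and Km,app = Km/α) with α = 1 + [I]/Ki.
α = Vmax/Vmax,app = 6.70/2.39 = 2.803.
Since α = 1 + [I]/Ki, [I]/Ki = 2.803 − 1 = 1.803 and Ki = 1.39/1.803 = 0.771 µM.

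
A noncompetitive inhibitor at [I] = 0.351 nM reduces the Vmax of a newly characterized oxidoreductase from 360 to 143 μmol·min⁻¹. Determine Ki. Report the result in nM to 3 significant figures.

0.231 nM

Noncompetitive: Vmax,app = Vmax/α with α = 1 + [I]/Ki.
α = Vmax/Vmax,app = 360/143 = 2.517.
Since α = 1 + [I]/Ki, [I]/Ki = 2.517 − 1 = 1.517 and Ki = 0.351/1.517 = 0.231 nM.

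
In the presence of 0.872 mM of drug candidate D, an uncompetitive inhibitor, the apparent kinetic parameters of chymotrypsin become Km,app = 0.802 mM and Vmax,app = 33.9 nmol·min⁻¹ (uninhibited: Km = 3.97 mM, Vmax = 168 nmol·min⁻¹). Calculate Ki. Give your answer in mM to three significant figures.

Uncompetitive: Vmax,app = Vmax/α (and Km,app = Km/α) with α = 1 + [I]/Ki.
α = Vmax/Vmax,app = 168/33.9 = 4.956.
Since α = 1 + [I]/Ki, [I]/Ki = 4.956 − 1 = 3.956 and Ki = 0.872/3.956 = 0.220 mM.

0.220 mM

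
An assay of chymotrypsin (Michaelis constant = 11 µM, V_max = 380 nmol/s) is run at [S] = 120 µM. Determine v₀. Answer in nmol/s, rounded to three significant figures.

348 nmol/s

v = Vmax·[S]/(Km + [S]) = 380 × 120 / (11 + 120)
  = 45600 / 131.0 = 348 nmol/s.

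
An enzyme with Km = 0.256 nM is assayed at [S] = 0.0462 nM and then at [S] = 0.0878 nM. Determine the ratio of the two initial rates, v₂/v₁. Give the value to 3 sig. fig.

1.67

The fractional saturations are [S]/(Km+[S]) = 0.0462/0.3022 = 0.1529 and 0.0878/0.3438 = 0.2554.
v₂/v₁ is just their ratio: 0.2554/0.1529 = 1.67.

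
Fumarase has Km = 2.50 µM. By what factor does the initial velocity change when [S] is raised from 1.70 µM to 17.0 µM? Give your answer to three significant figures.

The fractional saturations are [S]/(Km+[S]) = 1.70/4.200 = 0.4048 and 17.0/19.50 = 0.8718.
v₂/v₁ is just their ratio: 0.8718/0.4048 = 2.15.

2.15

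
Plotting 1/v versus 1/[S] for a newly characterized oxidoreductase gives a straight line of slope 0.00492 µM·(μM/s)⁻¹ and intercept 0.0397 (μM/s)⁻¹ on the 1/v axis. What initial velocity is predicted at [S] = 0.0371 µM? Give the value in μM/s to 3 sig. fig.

The y-intercept is 1/Vmax, so Vmax = 1/0.0397 = 25.2 μM/s.
The slope is Km/Vmax, so Km = 0.00492 × 25.2 = 0.124 µM.
Then v = 25.2 × 0.0371/(0.124 + 0.0371) = 5.80 μM/s.

5.80 μM/s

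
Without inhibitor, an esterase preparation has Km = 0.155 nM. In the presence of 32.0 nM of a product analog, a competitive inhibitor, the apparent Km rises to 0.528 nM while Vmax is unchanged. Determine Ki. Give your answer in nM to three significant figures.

Competitive: Km,app = α·Km with α = 1 + [I]/Ki.
α = Km,app/Km = 0.528/0.155 = 3.406.
Ki = [I]/(α − 1) = 32.0/2.406 = 13.3 nM.

13.3 nM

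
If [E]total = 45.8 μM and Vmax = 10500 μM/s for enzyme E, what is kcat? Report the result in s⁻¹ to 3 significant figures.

kcat = Vmax/[E]total = 10500 μM/s / 45.8 μM = 229 s⁻¹.

229 s⁻¹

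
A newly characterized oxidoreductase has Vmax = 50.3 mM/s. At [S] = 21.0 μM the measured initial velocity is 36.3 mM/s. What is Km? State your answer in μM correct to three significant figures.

8.10 μM

From v = Vmax[S]/(Km+[S]), Km = [S](Vmax − v)/v.
Km = 21.0 × (50.3 − 36.3) / 36.3 = 294.0/36.3 = 8.10 μM.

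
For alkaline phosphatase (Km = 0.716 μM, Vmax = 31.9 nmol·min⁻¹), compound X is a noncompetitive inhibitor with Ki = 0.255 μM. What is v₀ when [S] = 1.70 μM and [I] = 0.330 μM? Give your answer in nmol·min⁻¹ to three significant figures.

9.78 nmol·min⁻¹

α = 1 + [I]/Ki = 1 + 0.330/0.255 = 2.294.
For a noncompetitive inhibitor, Vmax is reduced to Vmax/α while Km is unchanged: Km,app = 0.716 μM, Vmax,app = 13.9 nmol·min⁻¹.
v = Vmax,app·[S]/(Km,app + [S]) = 13.9 × 1.70/(0.716 + 1.70) = 9.78 nmol·min⁻¹.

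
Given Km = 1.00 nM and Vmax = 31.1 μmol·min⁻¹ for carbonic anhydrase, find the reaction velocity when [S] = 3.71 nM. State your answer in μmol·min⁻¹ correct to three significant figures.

24.5 μmol·min⁻¹

v = Vmax·[S]/(Km + [S]) = 31.1 × 3.71 / (1.00 + 3.71)
  = 115.4 / 4.710 = 24.5 μmol·min⁻¹.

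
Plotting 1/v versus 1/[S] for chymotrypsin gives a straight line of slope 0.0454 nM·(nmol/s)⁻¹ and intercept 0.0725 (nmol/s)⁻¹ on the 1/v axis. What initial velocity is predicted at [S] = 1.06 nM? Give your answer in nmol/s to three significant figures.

8.67 nmol/s

The y-intercept is 1/Vmax, so Vmax = 1/0.0725 = 13.8 nmol/s.
The slope is Km/Vmax, so Km = 0.0454 × 13.8 = 0.626 nM.
Then v = 13.8 × 1.06/(0.626 + 1.06) = 8.67 nmol/s.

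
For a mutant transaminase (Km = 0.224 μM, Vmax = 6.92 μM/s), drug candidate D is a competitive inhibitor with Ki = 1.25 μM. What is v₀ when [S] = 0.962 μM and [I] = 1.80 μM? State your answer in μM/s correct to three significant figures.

4.41 μM/s

With α = 1 + [I]/Ki = 1 + 1.80/1.25 = 2.440, the competitive rate law is v = Vmax[S] / (αKm + [S]).
v = 6.92×0.962 / (2.440×0.224 + 0.962) = 6.657/1.509 = 4.41 μM/s.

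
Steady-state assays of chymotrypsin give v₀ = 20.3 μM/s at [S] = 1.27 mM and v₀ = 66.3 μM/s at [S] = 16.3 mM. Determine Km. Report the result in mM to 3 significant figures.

In reciprocal form, 1/v = (Km/Vmax)·(1/[S]) + 1/Vmax. The two points give (1/[S], 1/v) = (0.7874, 0.04926) and (0.06135, 0.01508).
Slope = (0.04926 − 0.01508)/(0.7874 − 0.06135) = 0.04707; intercept = 0.04926 − 0.04707×0.7874 = 0.01219.
Vmax = 1/intercept = 82.0 μM/s; Km = slope × Vmax = 0.04707 × 82.0 = 3.86 mM.

3.86 mM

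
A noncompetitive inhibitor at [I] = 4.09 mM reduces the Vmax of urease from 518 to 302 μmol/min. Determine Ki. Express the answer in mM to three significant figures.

Noncompetitive: Vmax,app = Vmax/α with α = 1 + [I]/Ki.
α = Vmax/Vmax,app = 518/302 = 1.715.
Ki = [I]/(α − 1) = 4.09/0.7152 = 5.72 mM.

5.72 mM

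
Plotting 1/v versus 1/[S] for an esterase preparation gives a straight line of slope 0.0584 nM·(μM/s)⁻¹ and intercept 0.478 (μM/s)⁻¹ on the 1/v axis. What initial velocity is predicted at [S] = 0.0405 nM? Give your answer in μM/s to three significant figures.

0.521 μM/s

The y-intercept is 1/Vmax, so Vmax = 1/0.478 = 2.09 μM/s.
The slope is Km/Vmax, so Km = 0.0584 × 2.09 = 0.122 nM.
Then v = 2.09 × 0.0405/(0.122 + 0.0405) = 0.521 μM/s.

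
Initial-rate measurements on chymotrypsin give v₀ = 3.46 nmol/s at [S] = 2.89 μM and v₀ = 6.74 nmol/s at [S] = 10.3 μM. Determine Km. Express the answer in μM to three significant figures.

6.04 μM

From v = Vmax[S]/(Km+[S]), each point gives Vmax = v(Km+[S])/[S].
Equating: 3.46(Km+2.89)/2.89 = 6.74(Km+10.3)/10.3.
1.197·Km + 3.46 = 0.6544·Km + 6.74, so (1.197 − 0.6544)·Km = 6.74 − 3.46.
Km = 3.280/0.5429 = 6.04 μM; then Vmax = 3.46(6.04+2.89)/2.89 = 10.7 nmol/s.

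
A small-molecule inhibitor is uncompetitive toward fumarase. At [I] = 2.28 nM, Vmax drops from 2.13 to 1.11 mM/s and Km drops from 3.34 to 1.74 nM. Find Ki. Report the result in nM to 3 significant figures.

2.48 nM

Uncompetitive: Vmax,app = Vmax/α (and Km,app = Km/α) with α = 1 + [I]/Ki.
α = Vmax/Vmax,app = 2.13/1.11 = 1.919.
Since α = 1 + [I]/Ki, [I]/Ki = 1.919 − 1 = 0.9189 and Ki = 2.28/0.9189 = 2.48 nM.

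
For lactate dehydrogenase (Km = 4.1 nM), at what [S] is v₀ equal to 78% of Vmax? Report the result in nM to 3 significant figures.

v/Vmax = [S]/(Km+[S]) = 0.78, so [S] = Km·0.78/(1 − 0.78) = 4.1 × 3.545.
[S] = 14.5 nM.

14.5 nM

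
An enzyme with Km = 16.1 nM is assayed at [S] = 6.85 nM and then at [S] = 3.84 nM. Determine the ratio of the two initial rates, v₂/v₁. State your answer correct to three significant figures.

Since Vmax cancels, v₂/v₁ = [S]₂(Km+[S]₁) / [S]₁(Km+[S]₂).
= 3.84×(16.1+6.85) / (6.85×(16.1+3.84)) = 88.13/136.6 = 0.645.

0.645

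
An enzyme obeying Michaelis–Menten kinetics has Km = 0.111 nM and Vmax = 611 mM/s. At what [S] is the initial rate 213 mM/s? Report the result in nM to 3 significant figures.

Rearranging v = Vmax[S]/(Km+[S]) gives [S] = Km·v/(Vmax − v).
[S] = 0.111 × 213 / (611 − 213) = 23.64/398.0 = 0.0594 nM.

0.0594 nM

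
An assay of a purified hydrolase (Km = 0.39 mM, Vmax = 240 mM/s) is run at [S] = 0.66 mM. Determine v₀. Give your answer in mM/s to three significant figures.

[S]/(Km+[S]) = 0.66/1.050 = 0.6286, the fractional saturation.
v = 0.6286 × Vmax = 0.6286 × 240 = 151 mM/s.

151 mM/s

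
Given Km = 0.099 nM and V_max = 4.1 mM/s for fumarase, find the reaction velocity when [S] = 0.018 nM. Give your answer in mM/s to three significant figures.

v = Vmax·[S]/(Km + [S]) = 4.1 × 0.018 / (0.099 + 0.018)
  = 0.07380 / 0.1170 = 0.631 mM/s.

0.631 mM/s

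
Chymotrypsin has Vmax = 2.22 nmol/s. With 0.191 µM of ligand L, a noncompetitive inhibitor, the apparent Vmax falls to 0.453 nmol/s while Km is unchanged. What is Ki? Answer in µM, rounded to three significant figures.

Noncompetitive: Vmax,app = Vmax/α with α = 1 + [I]/Ki.
α = Vmax/Vmax,app = 2.22/0.453 = 4.901.
Ki = [I]/(α − 1) = 0.191/3.901 = 0.0490 µM.

0.0490 µM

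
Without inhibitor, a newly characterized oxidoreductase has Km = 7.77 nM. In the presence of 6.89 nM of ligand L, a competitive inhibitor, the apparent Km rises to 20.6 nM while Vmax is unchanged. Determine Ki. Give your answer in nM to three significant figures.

Competitive: Km,app = α·Km with α = 1 + [I]/Ki.
α = Km,app/Km = 20.6/7.77 = 2.651.
Since α = 1 + [I]/Ki, [I]/Ki = 2.651 − 1 = 1.651 and Ki = 6.89/1.651 = 4.17 nM.

4.17 nM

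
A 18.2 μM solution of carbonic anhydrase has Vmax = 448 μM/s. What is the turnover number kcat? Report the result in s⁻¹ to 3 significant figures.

24.6 s⁻¹

kcat = Vmax/[E]total = 448 μM/s / 18.2 μM = 24.6 s⁻¹.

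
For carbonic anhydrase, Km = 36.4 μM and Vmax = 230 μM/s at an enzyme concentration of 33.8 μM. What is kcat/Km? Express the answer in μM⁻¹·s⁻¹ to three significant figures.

kcat = Vmax/[E]total = 230/33.8 = 6.80 s⁻¹.
kcat/Km = 6.80/36.4 = 0.187 μM⁻¹·s⁻¹.

0.187 μM⁻¹·s⁻¹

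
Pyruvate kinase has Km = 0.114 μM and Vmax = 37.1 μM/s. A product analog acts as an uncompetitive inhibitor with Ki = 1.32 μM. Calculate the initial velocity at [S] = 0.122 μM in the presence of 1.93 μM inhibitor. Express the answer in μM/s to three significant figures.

10.9 μM/s

With α = 1 + [I]/Ki = 1 + 1.93/1.32 = 2.462, the uncompetitive rate law is v = (Vmax/α)·[S] / (Km/α + [S]).
v = (37.1/2.462)×0.122 / (0.114/2.462 + 0.122) = 1.838/0.1683 = 10.9 μM/s.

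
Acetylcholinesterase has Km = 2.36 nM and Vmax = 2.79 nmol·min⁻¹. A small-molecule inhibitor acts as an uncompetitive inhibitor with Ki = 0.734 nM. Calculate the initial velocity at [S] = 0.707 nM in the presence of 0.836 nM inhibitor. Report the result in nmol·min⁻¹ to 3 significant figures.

0.509 nmol·min⁻¹

With α = 1 + [I]/Ki = 1 + 0.836/0.734 = 2.139, the uncompetitive rate law is v = (Vmax/α)·[S] / (Km/α + [S]).
v = (2.79/2.139)×0.707 / (2.36/2.139 + 0.707) = 0.9222/1.810 = 0.509 nmol·min⁻¹.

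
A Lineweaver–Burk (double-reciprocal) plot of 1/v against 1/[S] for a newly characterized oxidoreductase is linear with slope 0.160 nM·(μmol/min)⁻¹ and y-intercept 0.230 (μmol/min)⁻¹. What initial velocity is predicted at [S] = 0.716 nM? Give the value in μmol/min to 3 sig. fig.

2.21 μmol/min

The y-intercept is 1/Vmax, so Vmax = 1/0.230 = 4.35 μmol/min.
The slope is Km/Vmax, so Km = 0.160 × 4.35 = 0.696 nM.
Then v = 4.35 × 0.716/(0.696 + 0.716) = 2.21 μmol/min.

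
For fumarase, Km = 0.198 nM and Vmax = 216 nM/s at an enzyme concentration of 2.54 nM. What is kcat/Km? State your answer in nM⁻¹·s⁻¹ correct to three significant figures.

429 nM⁻¹·s⁻¹

kcat = Vmax/[E]total = 216/2.54 = 85.0 s⁻¹.
kcat/Km = 85.0/0.198 = 429 nM⁻¹·s⁻¹.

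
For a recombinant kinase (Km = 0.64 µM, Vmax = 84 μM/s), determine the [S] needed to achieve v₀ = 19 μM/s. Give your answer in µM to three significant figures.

Rearranging v = Vmax[S]/(Km+[S]) gives [S] = Km·v/(Vmax − v).
[S] = 0.64 × 19 / (84 − 19) = 12.16/65.00 = 0.187 µM.

0.187 µM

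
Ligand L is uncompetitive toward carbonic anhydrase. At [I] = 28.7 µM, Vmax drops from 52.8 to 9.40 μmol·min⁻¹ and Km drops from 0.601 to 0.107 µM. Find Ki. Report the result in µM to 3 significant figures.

6.22 µM

Uncompetitive: Vmax,app = Vmax/α (and Km,app = Km/α) with α = 1 + [I]/Ki.
α = Vmax/Vmax,app = 52.8/9.40 = 5.617.
Since α = 1 + [I]/Ki, [I]/Ki = 5.617 − 1 = 4.617 and Ki = 28.7/4.617 = 6.22 µM.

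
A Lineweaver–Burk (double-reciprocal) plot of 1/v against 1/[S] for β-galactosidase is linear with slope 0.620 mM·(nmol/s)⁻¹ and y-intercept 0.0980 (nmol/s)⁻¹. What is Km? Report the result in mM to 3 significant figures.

6.33 mM

y-intercept = 1/Vmax ⇒ Vmax = 10.2 nmol/s; slope = Km/Vmax ⇒ Km = slope × Vmax.
Km = 0.620 × 10.2 = 6.33 mM.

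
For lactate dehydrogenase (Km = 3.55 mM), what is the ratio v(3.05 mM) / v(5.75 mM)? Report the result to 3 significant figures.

0.747

The fractional saturations are [S]/(Km+[S]) = 5.75/9.300 = 0.6183 and 3.05/6.600 = 0.4621.
v₂/v₁ is just their ratio: 0.4621/0.6183 = 0.747.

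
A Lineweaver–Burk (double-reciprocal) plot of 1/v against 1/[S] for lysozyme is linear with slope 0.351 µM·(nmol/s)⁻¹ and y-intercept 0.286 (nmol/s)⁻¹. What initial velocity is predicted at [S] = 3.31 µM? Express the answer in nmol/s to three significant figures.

The y-intercept is 1/Vmax, so Vmax = 1/0.286 = 3.50 nmol/s.
The slope is Km/Vmax, so Km = 0.351 × 3.50 = 1.23 µM.
Then v = 3.50 × 3.31/(1.23 + 3.31) = 2.55 nmol/s.

2.55 nmol/s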